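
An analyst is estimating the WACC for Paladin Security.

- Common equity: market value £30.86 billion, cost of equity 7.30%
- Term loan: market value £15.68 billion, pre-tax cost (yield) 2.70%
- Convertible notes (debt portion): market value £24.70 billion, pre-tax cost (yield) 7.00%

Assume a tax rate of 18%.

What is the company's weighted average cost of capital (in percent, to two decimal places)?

Total capital V = 30.86 + 15.68 + 24.7 = 71.24.
Equity: weight = 30.86/71.24 = 0.4332; cost = 7.3%.
Term loan: weight = 15.68/71.24 = 0.2201; after-tax cost = 2.7% × (1 − 18%) = 2.2140%.
Convertible notes (debt portion): weight = 24.7/71.24 = 0.3467; after-tax cost = 7% × (1 − 18%) = 5.7400%.
WACC = 0.4332 × 7.3000% + 0.2201 × 2.2140% + 0.3467 × 5.7400% = 5.6397%.

5.64%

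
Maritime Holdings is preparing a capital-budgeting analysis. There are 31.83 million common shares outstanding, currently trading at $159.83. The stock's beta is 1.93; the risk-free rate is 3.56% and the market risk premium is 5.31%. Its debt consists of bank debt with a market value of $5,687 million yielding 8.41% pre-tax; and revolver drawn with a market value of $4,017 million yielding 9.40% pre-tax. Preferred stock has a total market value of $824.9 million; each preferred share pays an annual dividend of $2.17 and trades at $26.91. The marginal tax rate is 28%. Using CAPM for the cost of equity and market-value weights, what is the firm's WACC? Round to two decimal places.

8.87%

Cost of equity via CAPM: Re = 3.56% + 1.93 × 5.31% = 13.8083%.
Cost of preferred: Rp = 2.17 / 26.91 = 8.0639%.
Market value of equity E = 159.83 × 31.83m = 5087.3889m.
Total capital V = 5087.3889 + 824.9 + 5687 + 4017 = 15616.2889.
Equity: weight = 5087.3889/15616.2889 = 0.3258; cost = 13.8083%.
Preferred: weight = 824.9/15616.2889 = 0.0528; cost = 8.0639%.
Bank debt: weight = 5687/15616.2889 = 0.3642; after-tax cost = 8.41% × (1 − 28%) = 6.0552%.
Revolver drawn: weight = 4017/15616.2889 = 0.2572; after-tax cost = 9.4% × (1 − 28%) = 6.7680%.
WACC = 0.3258 × 13.8083% + 0.0528 × 8.0639% + 0.3642 × 6.0552% + 0.2572 × 6.7680% = 8.8704%.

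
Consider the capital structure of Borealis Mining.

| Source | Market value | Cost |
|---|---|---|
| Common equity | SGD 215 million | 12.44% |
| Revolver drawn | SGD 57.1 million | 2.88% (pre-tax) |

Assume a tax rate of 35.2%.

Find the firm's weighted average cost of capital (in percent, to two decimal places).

10.22%

Total capital V = 215 + 57.1 = 272.1.
Equity: weight = 215/272.1 = 0.7902; cost = 12.44%.
Revolver drawn: weight = 57.1/272.1 = 0.2098; after-tax cost = 2.88% × (1 − 35.2%) = 1.8662%.
WACC = 0.7902 × 12.4400% + 0.2098 × 1.8662% = 10.2211%.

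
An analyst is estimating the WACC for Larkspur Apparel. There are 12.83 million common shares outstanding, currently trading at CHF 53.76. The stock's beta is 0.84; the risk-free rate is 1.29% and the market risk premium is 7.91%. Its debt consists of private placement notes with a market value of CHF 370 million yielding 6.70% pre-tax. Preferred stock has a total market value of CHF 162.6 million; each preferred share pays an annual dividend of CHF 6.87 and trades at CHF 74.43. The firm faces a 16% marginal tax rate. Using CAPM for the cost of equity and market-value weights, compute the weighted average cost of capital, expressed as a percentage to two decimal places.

Cost of equity via CAPM: Re = 1.29% + 0.84 × 7.91% = 7.9344%.
Cost of preferred: Rp = 6.87 / 74.43 = 9.2301%.
Market value of equity E = 53.76 × 12.83m = 689.7408m.
Total capital V = 689.7408 + 162.6 + 370 = 1222.3408.
Equity: weight = 689.7408/1222.3408 = 0.5643; cost = 7.9344%.
Preferred: weight = 162.6/1222.3408 = 0.1330; cost = 9.2301%.
Private placement notes: weight = 370/1222.3408 = 0.3027; after-tax cost = 6.7% × (1 − 16%) = 5.6280%.
WACC = 0.5643 × 7.9344% + 0.1330 × 9.2301% + 0.3027 × 5.6280% = 7.4086%.

7.41%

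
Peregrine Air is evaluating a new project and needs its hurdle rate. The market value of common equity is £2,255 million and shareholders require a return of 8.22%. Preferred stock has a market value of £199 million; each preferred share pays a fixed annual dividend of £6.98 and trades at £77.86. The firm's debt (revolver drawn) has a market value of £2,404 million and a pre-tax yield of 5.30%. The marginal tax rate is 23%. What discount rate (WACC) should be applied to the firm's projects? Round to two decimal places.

Cost of preferred: Rp = 6.98 / 77.86 = 8.9648%.
Total capital V = 2255 + 199 + 2404 = 4858.
Equity: weight = 2255/4858 = 0.4642; cost = 8.22%.
Preferred: weight = 199/4858 = 0.0410; cost = 8.9648%.
Revolver drawn: weight = 2404/4858 = 0.4949; after-tax cost = 5.3% × (1 − 23%) = 4.0810%.
WACC = 0.4642 × 8.2200% + 0.0410 × 8.9648% + 0.4949 × 4.0810% = 6.2023%.

6.20%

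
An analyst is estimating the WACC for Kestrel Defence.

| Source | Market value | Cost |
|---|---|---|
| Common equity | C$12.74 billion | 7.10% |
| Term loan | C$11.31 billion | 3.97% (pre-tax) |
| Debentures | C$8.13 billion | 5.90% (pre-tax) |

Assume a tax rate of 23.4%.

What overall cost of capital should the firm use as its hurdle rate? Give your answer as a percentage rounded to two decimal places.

Total capital V = 12.74 + 11.31 + 8.13 = 32.18.
Equity: weight = 12.74/32.18 = 0.3959; cost = 7.1%.
Term loan: weight = 11.31/32.18 = 0.3515; after-tax cost = 3.97% × (1 − 23.4%) = 3.0410%.
Debentures: weight = 8.13/32.18 = 0.2526; after-tax cost = 5.9% × (1 − 23.4%) = 4.5194%.
WACC = 0.3959 × 7.1000% + 0.3515 × 3.0410% + 0.2526 × 4.5194% = 5.0215%.

5.02%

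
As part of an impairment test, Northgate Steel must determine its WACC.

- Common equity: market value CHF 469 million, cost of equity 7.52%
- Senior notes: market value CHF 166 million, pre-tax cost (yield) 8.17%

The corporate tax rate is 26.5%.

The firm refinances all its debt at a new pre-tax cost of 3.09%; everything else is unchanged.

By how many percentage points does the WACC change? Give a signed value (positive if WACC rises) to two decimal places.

-0.98 pp

Current WACC:
Total capital V = 469 + 166 = 635.
Equity: weight = 469/635 = 0.7386; cost = 7.52%.
Senior notes: weight = 166/635 = 0.2614; after-tax cost = 8.17% × (1 − 26.5%) = 6.0050%.
WACC = 0.7386 × 7.5200% + 0.2614 × 6.0050% = 7.1239%.
After the change:
Total capital V = 469 + 166 = 635.
Equity: weight = 469/635 = 0.7386; cost = 7.52%.
Senior notes: weight = 166/635 = 0.2614; after-tax cost = 3.09% × (1 − 26.5%) = 2.2712%.
WACC = 0.7386 × 7.5200% + 0.2614 × 2.2712% = 6.1479%.
Change in WACC = 6.1479% − 7.1239% = -0.9761 pp.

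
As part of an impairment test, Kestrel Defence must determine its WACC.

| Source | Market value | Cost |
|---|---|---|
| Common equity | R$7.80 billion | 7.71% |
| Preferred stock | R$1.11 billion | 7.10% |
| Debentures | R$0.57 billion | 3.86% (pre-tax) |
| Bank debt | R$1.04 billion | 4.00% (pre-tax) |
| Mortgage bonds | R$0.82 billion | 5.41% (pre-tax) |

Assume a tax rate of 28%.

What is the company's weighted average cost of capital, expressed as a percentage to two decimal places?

Total capital V = 7.8 + 1.11 + 0.57 + 1.04 + 0.82 = 11.34.
Equity: weight = 7.8/11.34 = 0.6878; cost = 7.71%.
Preferred: weight = 1.11/11.34 = 0.0979; cost = 7.1%.
Debentures: weight = 0.57/11.34 = 0.0503; after-tax cost = 3.86% × (1 − 28%) = 2.7792%.
Bank debt: weight = 1.04/11.34 = 0.0917; after-tax cost = 4% × (1 − 28%) = 2.8800%.
Mortgage bonds: weight = 0.82/11.34 = 0.0723; after-tax cost = 5.41% × (1 − 28%) = 3.8952%.
WACC = 0.6878 × 7.7100% + 0.0979 × 7.1000% + 0.0503 × 2.7792% + 0.0917 × 2.8800% + 0.0723 × 3.8952% = 6.6836%.

6.68%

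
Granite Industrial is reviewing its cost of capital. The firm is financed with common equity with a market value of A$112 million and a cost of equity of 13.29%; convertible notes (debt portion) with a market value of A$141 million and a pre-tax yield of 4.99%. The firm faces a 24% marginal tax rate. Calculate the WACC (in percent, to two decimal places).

8.00%

Total capital V = 112 + 141 = 253.
Equity: weight = 112/253 = 0.4427; cost = 13.29%.
Convertible notes (debt portion): weight = 141/253 = 0.5573; after-tax cost = 4.99% × (1 − 24%) = 3.7924%.
WACC = 0.4427 × 13.2900% + 0.5573 × 3.7924% = 7.9969%.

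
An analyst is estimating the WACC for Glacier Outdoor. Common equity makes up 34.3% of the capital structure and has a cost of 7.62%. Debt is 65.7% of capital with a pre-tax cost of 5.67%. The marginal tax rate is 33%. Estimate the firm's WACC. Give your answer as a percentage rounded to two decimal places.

5.11%

After-tax cost of debt = 5.67% × (1 − 33%) = 3.7989%.
WACC = 0.343 × 7.6200% + 0.657 × 3.7989% = 5.1095%.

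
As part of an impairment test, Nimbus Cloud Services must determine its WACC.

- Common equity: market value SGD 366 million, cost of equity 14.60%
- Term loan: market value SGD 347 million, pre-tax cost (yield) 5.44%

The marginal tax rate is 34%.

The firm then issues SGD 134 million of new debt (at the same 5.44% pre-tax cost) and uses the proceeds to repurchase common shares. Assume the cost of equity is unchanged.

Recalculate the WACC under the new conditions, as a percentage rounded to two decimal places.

After the change:
Total capital V = 232 + 481 = 713.
Equity: weight = 232/713 = 0.3254; cost = 14.6%.
Term loan: weight = 481/713 = 0.6746; after-tax cost = 5.44% × (1 − 34%) = 3.5904%.
WACC = 0.3254 × 14.6000% + 0.6746 × 3.5904% = 7.1728%.

7.17%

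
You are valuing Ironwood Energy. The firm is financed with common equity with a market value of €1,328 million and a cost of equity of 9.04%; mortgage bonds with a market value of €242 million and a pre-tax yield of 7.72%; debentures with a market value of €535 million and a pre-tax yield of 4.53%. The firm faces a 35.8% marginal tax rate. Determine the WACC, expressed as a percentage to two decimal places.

Total capital V = 1328 + 242 + 535 = 2105.
Equity: weight = 1328/2105 = 0.6309; cost = 9.04%.
Mortgage bonds: weight = 242/2105 = 0.1150; after-tax cost = 7.72% × (1 − 35.8%) = 4.9562%.
Debentures: weight = 535/2105 = 0.2542; after-tax cost = 4.53% × (1 − 35.8%) = 2.9083%.
WACC = 0.6309 × 9.0400% + 0.1150 × 4.9562% + 0.2542 × 2.9083% = 7.0121%.

7.01%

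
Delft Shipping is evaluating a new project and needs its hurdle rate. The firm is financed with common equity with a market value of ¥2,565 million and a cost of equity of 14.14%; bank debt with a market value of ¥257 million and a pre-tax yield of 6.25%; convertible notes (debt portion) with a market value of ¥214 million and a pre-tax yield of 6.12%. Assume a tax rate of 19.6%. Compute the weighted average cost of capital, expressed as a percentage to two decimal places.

Total capital V = 2565 + 257 + 214 = 3036.
Equity: weight = 2565/3036 = 0.8449; cost = 14.14%.
Bank debt: weight = 257/3036 = 0.0847; after-tax cost = 6.25% × (1 − 19.6%) = 5.0250%.
Convertible notes (debt portion): weight = 214/3036 = 0.0705; after-tax cost = 6.12% × (1 − 19.6%) = 4.9205%.
WACC = 0.8449 × 14.1400% + 0.0847 × 5.0250% + 0.0705 × 4.9205% = 12.7185%.

12.72%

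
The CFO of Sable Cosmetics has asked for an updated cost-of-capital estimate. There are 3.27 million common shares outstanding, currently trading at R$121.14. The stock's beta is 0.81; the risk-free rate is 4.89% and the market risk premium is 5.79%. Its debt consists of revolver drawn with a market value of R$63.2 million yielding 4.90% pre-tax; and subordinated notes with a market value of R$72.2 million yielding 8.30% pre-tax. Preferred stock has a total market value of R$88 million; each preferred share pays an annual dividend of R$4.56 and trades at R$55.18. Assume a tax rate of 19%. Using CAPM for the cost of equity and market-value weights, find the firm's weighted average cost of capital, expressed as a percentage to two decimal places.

8.49%

Cost of equity via CAPM: Re = 4.89% + 0.81 × 5.79% = 9.5799%.
Cost of preferred: Rp = 4.56 / 55.18 = 8.2639%.
Market value of equity E = 121.14 × 3.27m = 396.1278m.
Total capital V = 396.1278 + 88 + 63.2 + 72.2 = 619.5278.
Equity: weight = 396.1278/619.5278 = 0.6394; cost = 9.5799%.
Preferred: weight = 88/619.5278 = 0.1420; cost = 8.2639%.
Revolver drawn: weight = 63.2/619.5278 = 0.1020; after-tax cost = 4.9% × (1 − 19%) = 3.9690%.
Subordinated notes: weight = 72.2/619.5278 = 0.1165; after-tax cost = 8.3% × (1 − 19%) = 6.7230%.
WACC = 0.6394 × 9.5799% + 0.1420 × 8.2639% + 0.1020 × 3.9690% + 0.1165 × 6.7230% = 8.4876%.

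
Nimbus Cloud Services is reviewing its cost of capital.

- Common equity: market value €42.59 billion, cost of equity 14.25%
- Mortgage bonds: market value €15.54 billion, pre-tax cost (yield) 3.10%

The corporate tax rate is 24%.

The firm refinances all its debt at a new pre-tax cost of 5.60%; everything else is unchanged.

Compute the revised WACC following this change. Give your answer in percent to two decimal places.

11.58%

After the change:
Total capital V = 42.59 + 15.54 = 58.13.
Equity: weight = 42.59/58.13 = 0.7327; cost = 14.25%.
Mortgage bonds: weight = 15.54/58.13 = 0.2673; after-tax cost = 5.6% × (1 − 24%) = 4.2560%.
WACC = 0.7327 × 14.2500% + 0.2673 × 4.2560% = 11.5783%.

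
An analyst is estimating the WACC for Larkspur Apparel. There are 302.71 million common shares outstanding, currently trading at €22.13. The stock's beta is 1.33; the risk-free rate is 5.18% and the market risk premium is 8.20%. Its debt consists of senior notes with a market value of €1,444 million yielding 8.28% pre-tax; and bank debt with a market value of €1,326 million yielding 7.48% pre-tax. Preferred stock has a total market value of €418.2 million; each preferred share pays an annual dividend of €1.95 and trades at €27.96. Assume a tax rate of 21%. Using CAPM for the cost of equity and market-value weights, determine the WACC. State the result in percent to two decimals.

12.94%

Cost of equity via CAPM: Re = 5.18% + 1.33 × 8.2% = 16.0860%.
Cost of preferred: Rp = 1.95 / 27.96 = 6.9742%.
Market value of equity E = 22.13 × 302.71m = 6698.9723m.
Total capital V = 6698.9723 + 418.2 + 1444 + 1326 = 9887.1723.
Equity: weight = 6698.9723/9887.1723 = 0.6775; cost = 16.086%.
Preferred: weight = 418.2/9887.1723 = 0.0423; cost = 6.9742%.
Senior notes: weight = 1444/9887.1723 = 0.1460; after-tax cost = 8.28% × (1 − 21%) = 6.5412%.
Bank debt: weight = 1326/9887.1723 = 0.1341; after-tax cost = 7.48% × (1 − 21%) = 5.9092%.
WACC = 0.6775 × 16.0860% + 0.0423 × 6.9742% + 0.1460 × 6.5412% + 0.1341 × 5.9092% = 12.9418%.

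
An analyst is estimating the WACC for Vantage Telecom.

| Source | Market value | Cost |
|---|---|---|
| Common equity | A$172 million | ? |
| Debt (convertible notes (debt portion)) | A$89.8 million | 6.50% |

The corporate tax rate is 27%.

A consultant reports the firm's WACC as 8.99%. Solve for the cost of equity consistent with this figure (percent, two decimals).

11.21%

Total capital V = 172 + 89.8 = 261.8.
Equity weight = 172/261.8 = 0.6570.
Convertible notes (debt portion) weight = 89.8/261.8 = 0.3430.
Debt contribution = 0.3430 × 6.5% × (1 − 27%) = 1.6276%.
Required equity contribution = 8.99% − 1.6276% = 7.3624%.
Re = 7.3624% / 0.6570 = 11.2063%.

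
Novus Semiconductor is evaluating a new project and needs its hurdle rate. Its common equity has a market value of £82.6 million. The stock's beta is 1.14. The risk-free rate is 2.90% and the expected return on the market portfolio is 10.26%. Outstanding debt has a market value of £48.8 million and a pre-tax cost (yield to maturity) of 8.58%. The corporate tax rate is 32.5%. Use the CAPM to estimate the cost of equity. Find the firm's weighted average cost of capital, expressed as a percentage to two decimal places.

Market risk premium = 10.26% − 2.9% = 7.36%.
Cost of equity via CAPM: Re = 2.9% + 1.14 × 7.36% = 11.2904%.
Total capital V = 82.6 + 48.8 = 131.4.
Equity: weight = 82.6/131.4 = 0.6286; cost = 11.2904%.
Debt: weight = 48.8/131.4 = 0.3714; after-tax cost = 8.58% × (1 − 32.5%) = 5.7915%.
WACC = 0.6286 × 11.2904% + 0.3714 × 5.7915% = 9.2482%.

9.25%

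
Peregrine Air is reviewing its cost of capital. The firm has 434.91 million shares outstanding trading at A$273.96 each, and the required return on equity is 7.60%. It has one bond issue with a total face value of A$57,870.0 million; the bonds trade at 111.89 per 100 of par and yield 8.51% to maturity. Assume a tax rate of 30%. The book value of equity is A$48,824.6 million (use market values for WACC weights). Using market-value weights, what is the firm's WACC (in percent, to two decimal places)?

Market value of equity E = 273.96 × 434.91m = 119147.9436m. Market value of debt D = 57870m × 111.89/100 = 64750.743m.
Total capital V = 119147.9436 + 64750.743 = 183898.6866.
Equity: weight = 119147.9436/183898.6866 = 0.6479; cost = 7.6%.
Bonds outstanding: weight = 64750.743/183898.6866 = 0.3521; after-tax cost = 8.51% × (1 − 30%) = 5.9570%.
WACC = 0.6479 × 7.6000% + 0.3521 × 5.9570% = 7.0215%.

7.02%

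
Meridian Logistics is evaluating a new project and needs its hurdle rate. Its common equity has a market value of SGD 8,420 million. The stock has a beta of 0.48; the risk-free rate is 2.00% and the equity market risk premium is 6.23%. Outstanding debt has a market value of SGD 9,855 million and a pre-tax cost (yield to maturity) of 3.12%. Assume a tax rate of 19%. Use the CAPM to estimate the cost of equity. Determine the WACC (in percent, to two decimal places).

Cost of equity via CAPM: Re = 2.0% + 0.48 × 6.23% = 4.9904%.
Total capital V = 8420 + 9855 = 18275.
Equity: weight = 8420/18275 = 0.4607; cost = 4.9904%.
Debt: weight = 9855/18275 = 0.5393; after-tax cost = 3.12% × (1 − 19%) = 2.5272%.
WACC = 0.4607 × 4.9904% + 0.5393 × 2.5272% = 3.6621%.

3.66%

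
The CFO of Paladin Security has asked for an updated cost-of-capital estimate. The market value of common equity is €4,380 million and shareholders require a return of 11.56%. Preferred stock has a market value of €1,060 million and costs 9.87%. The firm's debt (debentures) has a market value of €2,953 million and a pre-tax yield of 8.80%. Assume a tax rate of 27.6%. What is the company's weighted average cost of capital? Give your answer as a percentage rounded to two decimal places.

Total capital V = 4380 + 1060 + 2953 = 8393.
Equity: weight = 4380/8393 = 0.5219; cost = 11.56%.
Preferred: weight = 1060/8393 = 0.1263; cost = 9.87%.
Debentures: weight = 2953/8393 = 0.3518; after-tax cost = 8.8% × (1 − 27.6%) = 6.3712%.
WACC = 0.5219 × 11.5600% + 0.1263 × 9.8700% + 0.3518 × 6.3712% = 9.5209%.

9.52%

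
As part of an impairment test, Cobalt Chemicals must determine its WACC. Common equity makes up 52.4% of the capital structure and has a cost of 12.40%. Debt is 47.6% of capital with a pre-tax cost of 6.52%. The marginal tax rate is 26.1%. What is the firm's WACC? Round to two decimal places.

8.79%

After-tax cost of debt = 6.52% × (1 − 26.1%) = 4.8183%.
WACC = 0.524 × 12.4000% + 0.476 × 4.8183% = 8.7911%.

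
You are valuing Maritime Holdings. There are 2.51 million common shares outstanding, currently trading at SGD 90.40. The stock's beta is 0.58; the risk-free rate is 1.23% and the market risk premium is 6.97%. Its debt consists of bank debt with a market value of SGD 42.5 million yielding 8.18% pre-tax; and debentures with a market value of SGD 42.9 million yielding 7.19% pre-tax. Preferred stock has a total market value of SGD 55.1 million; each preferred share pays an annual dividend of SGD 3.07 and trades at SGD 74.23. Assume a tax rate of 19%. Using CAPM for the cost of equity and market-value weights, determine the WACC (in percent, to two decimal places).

Cost of equity via CAPM: Re = 1.23% + 0.58 × 6.97% = 5.2726%.
Cost of preferred: Rp = 3.07 / 74.23 = 4.1358%.
Market value of equity E = 90.4 × 2.51m = 226.904m.
Total capital V = 226.904 + 55.1 + 42.5 + 42.9 = 367.404.
Equity: weight = 226.904/367.404 = 0.6176; cost = 5.2726%.
Preferred: weight = 55.1/367.404 = 0.1500; cost = 4.1358%.
Bank debt: weight = 42.5/367.404 = 0.1157; after-tax cost = 8.18% × (1 − 19%) = 6.6258%.
Debentures: weight = 42.9/367.404 = 0.1168; after-tax cost = 7.19% × (1 − 19%) = 5.8239%.
WACC = 0.6176 × 5.2726% + 0.1500 × 4.1358% + 0.1157 × 6.6258% + 0.1168 × 5.8239% = 5.3230%.

5.32%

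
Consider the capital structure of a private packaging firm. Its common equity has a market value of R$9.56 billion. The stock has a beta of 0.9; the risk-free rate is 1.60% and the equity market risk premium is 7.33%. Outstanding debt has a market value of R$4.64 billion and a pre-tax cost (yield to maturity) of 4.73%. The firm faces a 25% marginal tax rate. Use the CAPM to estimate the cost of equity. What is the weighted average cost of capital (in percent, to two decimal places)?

6.68%

Cost of equity via CAPM: Re = 1.6% + 0.9 × 7.33% = 8.1970%.
Total capital V = 9.56 + 4.64 = 14.2.
Equity: weight = 9.56/14.2 = 0.6732; cost = 8.197%.
Debt: weight = 4.64/14.2 = 0.3268; after-tax cost = 4.73% × (1 − 25%) = 3.5475%.
WACC = 0.6732 × 8.1970% + 0.3268 × 3.5475% = 6.6777%.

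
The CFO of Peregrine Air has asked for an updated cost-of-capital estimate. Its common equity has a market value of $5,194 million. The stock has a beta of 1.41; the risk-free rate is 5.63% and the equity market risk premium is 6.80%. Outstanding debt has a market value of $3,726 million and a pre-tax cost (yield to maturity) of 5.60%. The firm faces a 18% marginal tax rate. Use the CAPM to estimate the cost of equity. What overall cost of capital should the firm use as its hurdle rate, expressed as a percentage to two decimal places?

10.78%

Cost of equity via CAPM: Re = 5.63% + 1.41 × 6.8% = 15.2180%.
Total capital V = 5194 + 3726 = 8920.
Equity: weight = 5194/8920 = 0.5823; cost = 15.218%.
Debt: weight = 3726/8920 = 0.4177; after-tax cost = 5.6% × (1 − 18%) = 4.5920%.
WACC = 0.5823 × 15.2180% + 0.4177 × 4.5920% = 10.7794%.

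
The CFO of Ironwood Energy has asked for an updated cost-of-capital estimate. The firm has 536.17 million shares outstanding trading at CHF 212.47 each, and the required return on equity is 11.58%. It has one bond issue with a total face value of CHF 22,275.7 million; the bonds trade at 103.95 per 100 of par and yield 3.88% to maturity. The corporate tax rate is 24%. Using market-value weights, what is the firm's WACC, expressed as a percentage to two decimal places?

Market value of equity E = 212.47 × 536.17m = 113920.0399m. Market value of debt D = 22275.7m × 103.95/100 = 23155.59015m.
Total capital V = 113920.0399 + 23155.59015 = 137075.63005.
Equity: weight = 113920.0399/137075.63005 = 0.8311; cost = 11.58%.
Bonds outstanding: weight = 23155.59015/137075.63005 = 0.1689; after-tax cost = 3.88% × (1 − 24%) = 2.9488%.
WACC = 0.8311 × 11.5800% + 0.1689 × 2.9488% = 10.1220%.

10.12%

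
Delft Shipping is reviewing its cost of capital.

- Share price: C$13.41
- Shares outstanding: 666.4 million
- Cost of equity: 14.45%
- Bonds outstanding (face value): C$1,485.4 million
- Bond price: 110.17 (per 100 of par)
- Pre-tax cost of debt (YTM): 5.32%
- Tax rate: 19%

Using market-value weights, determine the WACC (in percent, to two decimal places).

Market value of equity E = 13.41 × 666.4m = 8936.424m. Market value of debt D = 1485.4m × 110.17/100 = 1636.46518m.
Total capital V = 8936.424 + 1636.46518 = 10572.88918.
Equity: weight = 8936.424/10572.88918 = 0.8452; cost = 14.45%.
Bonds outstanding: weight = 1636.46518/10572.88918 = 0.1548; after-tax cost = 5.32% × (1 − 19%) = 4.3092%.
WACC = 0.8452 × 14.4500% + 0.1548 × 4.3092% = 12.8804%.

12.88%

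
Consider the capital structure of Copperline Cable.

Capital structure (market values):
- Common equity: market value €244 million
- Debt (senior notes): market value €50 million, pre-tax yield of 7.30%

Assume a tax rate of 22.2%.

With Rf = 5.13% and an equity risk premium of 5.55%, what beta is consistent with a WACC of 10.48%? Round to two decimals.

Total capital V = 244 + 50 = 294.
Equity weight = 244/294 = 0.8299.
Senior notes weight = 50/294 = 0.1701.
Debt contribution = 0.1701 × 7.3% × (1 − 22.2%) = 0.9659%.
Required equity contribution = 10.48% − 0.9659% = 9.5141%  ⇒  Re = 11.4637%.
CAPM: 11.4637% = 5.13% + β × 5.55%  ⇒  β = 1.1412.

1.14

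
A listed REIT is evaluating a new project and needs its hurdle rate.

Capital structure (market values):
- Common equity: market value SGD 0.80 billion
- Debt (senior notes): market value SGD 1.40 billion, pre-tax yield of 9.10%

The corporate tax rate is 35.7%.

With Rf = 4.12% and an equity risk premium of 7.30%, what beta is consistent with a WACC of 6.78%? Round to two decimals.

Total capital V = 0.8 + 1.4 = 2.2.
Equity weight = 0.8/2.2 = 0.3636.
Senior notes weight = 1.4/2.2 = 0.6364.
Debt contribution = 0.6364 × 9.1% × (1 − 35.7%) = 3.7236%.
Required equity contribution = 6.78% − 3.7236% = 3.0564%  ⇒  Re = 8.4052%.
CAPM: 8.4052% = 4.12% + β × 7.3%  ⇒  β = 0.5870.

0.59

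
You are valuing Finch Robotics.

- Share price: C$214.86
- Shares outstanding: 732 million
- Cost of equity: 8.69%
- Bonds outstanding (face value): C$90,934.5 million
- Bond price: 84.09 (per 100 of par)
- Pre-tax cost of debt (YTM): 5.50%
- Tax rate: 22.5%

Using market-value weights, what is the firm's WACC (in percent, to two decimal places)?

Market value of equity E = 214.86 × 732m = 157277.52m. Market value of debt D = 90934.5m × 84.09/100 = 76466.82105m.
Total capital V = 157277.52 + 76466.82105 = 233744.34105.
Equity: weight = 157277.52/233744.34105 = 0.6729; cost = 8.69%.
Bonds outstanding: weight = 76466.82105/233744.34105 = 0.3271; after-tax cost = 5.5% × (1 − 22.5%) = 4.2625%.
WACC = 0.6729 × 8.6900% + 0.3271 × 4.2625% = 7.2416%.

7.24%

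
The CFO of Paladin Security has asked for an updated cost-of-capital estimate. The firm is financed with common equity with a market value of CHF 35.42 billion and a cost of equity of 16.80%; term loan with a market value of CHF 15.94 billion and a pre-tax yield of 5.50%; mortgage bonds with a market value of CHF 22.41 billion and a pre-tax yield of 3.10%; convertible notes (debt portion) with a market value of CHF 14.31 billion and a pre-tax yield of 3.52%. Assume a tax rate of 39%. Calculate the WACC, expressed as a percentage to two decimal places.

Total capital V = 35.42 + 15.94 + 22.41 + 14.31 = 88.08.
Equity: weight = 35.42/88.08 = 0.4021; cost = 16.8%.
Term loan: weight = 15.94/88.08 = 0.1810; after-tax cost = 5.5% × (1 − 39%) = 3.3550%.
Mortgage bonds: weight = 22.41/88.08 = 0.2544; after-tax cost = 3.1% × (1 − 39%) = 1.8910%.
Convertible notes (debt portion): weight = 14.31/88.08 = 0.1625; after-tax cost = 3.52% × (1 − 39%) = 2.1472%.
WACC = 0.4021 × 16.8000% + 0.1810 × 3.3550% + 0.2544 × 1.8910% + 0.1625 × 2.1472% = 8.1930%.

8.19%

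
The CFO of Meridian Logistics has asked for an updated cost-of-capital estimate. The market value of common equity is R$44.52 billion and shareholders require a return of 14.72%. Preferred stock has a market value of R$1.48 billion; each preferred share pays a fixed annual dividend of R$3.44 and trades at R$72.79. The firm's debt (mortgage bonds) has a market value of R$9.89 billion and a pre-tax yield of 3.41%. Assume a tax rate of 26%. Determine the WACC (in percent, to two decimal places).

Cost of preferred: Rp = 3.44 / 72.79 = 4.7259%.
Total capital V = 44.52 + 1.48 + 9.89 = 55.89.
Equity: weight = 44.52/55.89 = 0.7966; cost = 14.72%.
Preferred: weight = 1.48/55.89 = 0.0265; cost = 4.7259%.
Mortgage bonds: weight = 9.89/55.89 = 0.1770; after-tax cost = 3.41% × (1 − 26%) = 2.5234%.
WACC = 0.7966 × 14.7200% + 0.0265 × 4.7259% + 0.1770 × 2.5234% = 12.2971%.

12.30%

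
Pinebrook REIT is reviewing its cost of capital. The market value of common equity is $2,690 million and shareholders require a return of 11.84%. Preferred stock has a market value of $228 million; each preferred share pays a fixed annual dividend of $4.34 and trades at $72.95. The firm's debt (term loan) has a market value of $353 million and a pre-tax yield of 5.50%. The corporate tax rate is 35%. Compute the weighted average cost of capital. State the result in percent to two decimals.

Cost of preferred: Rp = 4.34 / 72.95 = 5.9493%.
Total capital V = 2690 + 228 + 353 = 3271.
Equity: weight = 2690/3271 = 0.8224; cost = 11.84%.
Preferred: weight = 228/3271 = 0.0697; cost = 5.9493%.
Term loan: weight = 353/3271 = 0.1079; after-tax cost = 5.5% × (1 − 35%) = 3.5750%.
WACC = 0.8224 × 11.8400% + 0.0697 × 5.9493% + 0.1079 × 3.5750% = 10.5375%.

10.54%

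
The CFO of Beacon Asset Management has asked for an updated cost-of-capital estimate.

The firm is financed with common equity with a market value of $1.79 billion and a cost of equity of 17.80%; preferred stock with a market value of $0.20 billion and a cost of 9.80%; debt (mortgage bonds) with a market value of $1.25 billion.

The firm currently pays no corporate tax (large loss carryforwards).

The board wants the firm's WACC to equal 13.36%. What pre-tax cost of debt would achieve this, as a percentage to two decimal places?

7.57%

Total capital V = 1.79 + 0.2 + 1.25 = 3.24.
Equity weight = 1.79/3.24 = 0.5525.
Preferred weight = 0.2/3.24 = 0.0617.
Mortgage bonds weight = 1.25/3.24 = 0.3858.
Equity contribution = 0.5525 × 17.8% = 9.8340%.
Preferred contribution = 0.0617 × 9.8% = 0.6049%.
Remaining for debt = 13.36% − 10.4389% = 2.9211%.
Rd × (1 − 0%) × 0.3858 = 2.9211%  ⇒  Rd = 7.5715%.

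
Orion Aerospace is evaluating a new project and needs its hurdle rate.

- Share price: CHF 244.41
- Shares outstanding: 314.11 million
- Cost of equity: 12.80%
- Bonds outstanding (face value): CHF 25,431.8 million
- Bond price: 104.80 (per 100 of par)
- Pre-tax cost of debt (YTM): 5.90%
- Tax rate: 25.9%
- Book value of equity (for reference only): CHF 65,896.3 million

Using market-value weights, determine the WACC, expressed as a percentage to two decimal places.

Market value of equity E = 244.41 × 314.11m = 76771.6251m. Market value of debt D = 25431.8m × 104.8/100 = 26652.5264m.
Total capital V = 76771.6251 + 26652.5264 = 103424.1515.
Equity: weight = 76771.6251/103424.1515 = 0.7423; cost = 12.8%.
Bonds outstanding: weight = 26652.5264/103424.1515 = 0.2577; after-tax cost = 5.9% × (1 − 25.9%) = 4.3719%.
WACC = 0.7423 × 12.8000% + 0.2577 × 4.3719% = 10.6281%.

10.63%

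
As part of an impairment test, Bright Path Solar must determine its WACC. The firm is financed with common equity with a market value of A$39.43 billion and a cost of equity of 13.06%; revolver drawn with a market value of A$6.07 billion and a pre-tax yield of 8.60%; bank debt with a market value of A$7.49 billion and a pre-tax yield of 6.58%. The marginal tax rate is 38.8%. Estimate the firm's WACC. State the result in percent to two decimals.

10.89%

Total capital V = 39.43 + 6.07 + 7.49 = 52.99.
Equity: weight = 39.43/52.99 = 0.7441; cost = 13.06%.
Revolver drawn: weight = 6.07/52.99 = 0.1145; after-tax cost = 8.6% × (1 − 38.8%) = 5.2632%.
Bank debt: weight = 7.49/52.99 = 0.1413; after-tax cost = 6.58% × (1 − 38.8%) = 4.0270%.
WACC = 0.7441 × 13.0600% + 0.1145 × 5.2632% + 0.1413 × 4.0270% = 10.8901%.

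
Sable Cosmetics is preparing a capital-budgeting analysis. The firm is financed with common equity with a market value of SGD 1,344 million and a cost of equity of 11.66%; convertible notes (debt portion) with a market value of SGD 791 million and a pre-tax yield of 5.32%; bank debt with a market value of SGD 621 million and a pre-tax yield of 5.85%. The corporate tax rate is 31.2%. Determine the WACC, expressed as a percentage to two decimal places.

Total capital V = 1344 + 791 + 621 = 2756.
Equity: weight = 1344/2756 = 0.4877; cost = 11.66%.
Convertible notes (debt portion): weight = 791/2756 = 0.2870; after-tax cost = 5.32% × (1 − 31.2%) = 3.6602%.
Bank debt: weight = 621/2756 = 0.2253; after-tax cost = 5.85% × (1 − 31.2%) = 4.0248%.
WACC = 0.4877 × 11.6600% + 0.2870 × 3.6602% + 0.2253 × 4.0248% = 7.6436%.

7.64%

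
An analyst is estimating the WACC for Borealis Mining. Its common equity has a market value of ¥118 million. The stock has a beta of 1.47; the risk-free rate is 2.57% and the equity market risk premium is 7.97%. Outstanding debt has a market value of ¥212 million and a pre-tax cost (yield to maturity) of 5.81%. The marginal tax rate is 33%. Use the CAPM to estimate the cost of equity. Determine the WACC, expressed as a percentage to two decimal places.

7.61%

Cost of equity via CAPM: Re = 2.57% + 1.47 × 7.97% = 14.2859%.
Total capital V = 118 + 212 = 330.
Equity: weight = 118/330 = 0.3576; cost = 14.2859%.
Debt: weight = 212/330 = 0.6424; after-tax cost = 5.81% × (1 − 33%) = 3.8927%.
WACC = 0.3576 × 14.2859% + 0.6424 × 3.8927% = 7.6091%.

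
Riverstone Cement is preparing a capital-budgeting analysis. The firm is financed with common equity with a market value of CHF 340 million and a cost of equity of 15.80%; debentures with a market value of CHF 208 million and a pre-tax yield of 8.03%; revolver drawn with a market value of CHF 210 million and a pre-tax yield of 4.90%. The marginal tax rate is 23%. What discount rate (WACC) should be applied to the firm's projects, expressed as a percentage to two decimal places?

9.83%

Total capital V = 340 + 208 + 210 = 758.
Equity: weight = 340/758 = 0.4485; cost = 15.8%.
Debentures: weight = 208/758 = 0.2744; after-tax cost = 8.03% × (1 − 23%) = 6.1831%.
Revolver drawn: weight = 210/758 = 0.2770; after-tax cost = 4.9% × (1 − 23%) = 3.7730%.
WACC = 0.4485 × 15.8000% + 0.2744 × 6.1831% + 0.2770 × 3.7730% = 9.8290%.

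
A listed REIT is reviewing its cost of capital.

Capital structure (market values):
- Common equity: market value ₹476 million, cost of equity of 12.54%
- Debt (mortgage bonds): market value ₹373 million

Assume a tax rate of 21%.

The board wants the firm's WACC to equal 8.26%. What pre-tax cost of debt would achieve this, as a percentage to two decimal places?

3.54%

Total capital V = 476 + 373 = 849.
Equity weight = 476/849 = 0.5607.
Mortgage bonds weight = 373/849 = 0.4393.
Equity contribution = 0.5607 × 12.54% = 7.0307%.
Remaining for debt = 8.26% − 7.0307% = 1.2293%.
Rd × (1 − 21%) × 0.4393 = 1.2293%  ⇒  Rd = 3.5419%.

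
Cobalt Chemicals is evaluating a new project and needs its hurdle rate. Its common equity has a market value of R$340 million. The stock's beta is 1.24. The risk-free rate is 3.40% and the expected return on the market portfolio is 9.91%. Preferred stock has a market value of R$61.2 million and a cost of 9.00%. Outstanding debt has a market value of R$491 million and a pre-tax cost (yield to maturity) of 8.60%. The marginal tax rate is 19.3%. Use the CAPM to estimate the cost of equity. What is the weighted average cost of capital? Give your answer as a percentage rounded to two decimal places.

Market risk premium = 9.91% − 3.4% = 6.51%.
Cost of equity via CAPM: Re = 3.4% + 1.24 × 6.51% = 11.4724%.
Total capital V = 340 + 61.2 + 491 = 892.2.
Equity: weight = 340/892.2 = 0.3811; cost = 11.4724%.
Preferred: weight = 61.2/892.2 = 0.0686; cost = 9%.
Debt: weight = 491/892.2 = 0.5503; after-tax cost = 8.6% × (1 − 19.3%) = 6.9402%.
WACC = 0.3811 × 11.4724% + 0.0686 × 9.0000% + 0.5503 × 6.9402% = 8.8086%.

8.81%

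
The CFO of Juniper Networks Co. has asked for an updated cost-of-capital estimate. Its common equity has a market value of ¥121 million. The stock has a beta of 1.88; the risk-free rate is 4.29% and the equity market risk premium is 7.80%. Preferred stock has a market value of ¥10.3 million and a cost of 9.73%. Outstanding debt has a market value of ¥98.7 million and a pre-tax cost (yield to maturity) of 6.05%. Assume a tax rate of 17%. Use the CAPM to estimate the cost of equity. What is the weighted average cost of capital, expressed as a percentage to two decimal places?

12.56%

Cost of equity via CAPM: Re = 4.29% + 1.88 × 7.8% = 18.9540%.
Total capital V = 121 + 10.3 + 98.7 = 230.
Equity: weight = 121/230 = 0.5261; cost = 18.954%.
Preferred: weight = 10.3/230 = 0.0448; cost = 9.73%.
Debt: weight = 98.7/230 = 0.4291; after-tax cost = 6.05% × (1 − 17%) = 5.0215%.
WACC = 0.5261 × 18.9540% + 0.0448 × 9.7300% + 0.4291 × 5.0215% = 12.5621%.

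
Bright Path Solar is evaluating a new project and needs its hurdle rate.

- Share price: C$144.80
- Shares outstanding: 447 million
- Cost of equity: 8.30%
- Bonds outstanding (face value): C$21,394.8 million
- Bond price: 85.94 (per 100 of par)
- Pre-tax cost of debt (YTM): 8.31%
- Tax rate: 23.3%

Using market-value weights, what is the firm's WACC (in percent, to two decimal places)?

Market value of equity E = 144.8 × 447m = 64725.6m. Market value of debt D = 21394.8m × 85.94/100 = 18386.69112m.
Total capital V = 64725.6 + 18386.69112 = 83112.29112.
Equity: weight = 64725.6/83112.29112 = 0.7788; cost = 8.3%.
Bonds outstanding: weight = 18386.69112/83112.29112 = 0.2212; after-tax cost = 8.31% × (1 − 23.3%) = 6.3738%.
WACC = 0.7788 × 8.3000% + 0.2212 × 6.3738% = 7.8739%.

7.87%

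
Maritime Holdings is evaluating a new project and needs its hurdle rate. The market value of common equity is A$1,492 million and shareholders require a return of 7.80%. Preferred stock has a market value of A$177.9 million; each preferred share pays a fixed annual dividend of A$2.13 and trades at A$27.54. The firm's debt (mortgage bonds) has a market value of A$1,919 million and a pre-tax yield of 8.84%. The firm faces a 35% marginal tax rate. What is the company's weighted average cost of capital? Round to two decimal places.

Cost of preferred: Rp = 2.13 / 27.54 = 7.7342%.
Total capital V = 1492 + 177.9 + 1919 = 3588.9.
Equity: weight = 1492/3588.9 = 0.4157; cost = 7.8%.
Preferred: weight = 177.9/3588.9 = 0.0496; cost = 7.7342%.
Mortgage bonds: weight = 1919/3588.9 = 0.5347; after-tax cost = 8.84% × (1 − 35%) = 5.7460%.
WACC = 0.4157 × 7.8000% + 0.0496 × 7.7342% + 0.5347 × 5.7460% = 6.6985%.

6.70%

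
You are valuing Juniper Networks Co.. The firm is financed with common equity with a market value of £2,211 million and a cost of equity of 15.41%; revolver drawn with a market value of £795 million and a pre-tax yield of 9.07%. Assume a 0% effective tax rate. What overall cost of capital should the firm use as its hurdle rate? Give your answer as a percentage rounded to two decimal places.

13.73%

Total capital V = 2211 + 795 = 3006.
Equity: weight = 2211/3006 = 0.7355; cost = 15.41%.
Revolver drawn: weight = 795/3006 = 0.2645; after-tax cost = 9.07% × (1 − 0%) = 9.0700%.
WACC = 0.7355 × 15.4100% + 0.2645 × 9.0700% = 13.7333%.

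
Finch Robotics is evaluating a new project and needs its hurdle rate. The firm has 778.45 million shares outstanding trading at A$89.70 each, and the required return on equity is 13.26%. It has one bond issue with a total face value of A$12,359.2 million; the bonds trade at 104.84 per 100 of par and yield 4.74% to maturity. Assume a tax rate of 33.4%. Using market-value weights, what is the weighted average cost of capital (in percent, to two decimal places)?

11.68%

Market value of equity E = 89.7 × 778.45m = 69826.965m. Market value of debt D = 12359.2m × 104.84/100 = 12957.38528m.
Total capital V = 69826.965 + 12957.38528 = 82784.35028.
Equity: weight = 69826.965/82784.35028 = 0.8435; cost = 13.26%.
Bonds outstanding: weight = 12957.38528/82784.35028 = 0.1565; after-tax cost = 4.74% × (1 − 33.4%) = 3.1568%.
WACC = 0.8435 × 13.2600% + 0.1565 × 3.1568% = 11.6787%.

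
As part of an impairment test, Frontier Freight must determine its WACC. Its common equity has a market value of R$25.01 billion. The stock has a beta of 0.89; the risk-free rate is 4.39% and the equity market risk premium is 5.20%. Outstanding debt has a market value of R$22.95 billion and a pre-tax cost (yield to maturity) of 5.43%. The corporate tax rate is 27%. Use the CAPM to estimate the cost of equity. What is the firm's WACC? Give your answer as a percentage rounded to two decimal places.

Cost of equity via CAPM: Re = 4.39% + 0.89 × 5.2% = 9.0180%.
Total capital V = 25.01 + 22.95 = 47.96.
Equity: weight = 25.01/47.96 = 0.5215; cost = 9.018%.
Debt: weight = 22.95/47.96 = 0.4785; after-tax cost = 5.43% × (1 − 27%) = 3.9639%.
WACC = 0.5215 × 9.0180% + 0.4785 × 3.9639% = 6.5995%.

6.60%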